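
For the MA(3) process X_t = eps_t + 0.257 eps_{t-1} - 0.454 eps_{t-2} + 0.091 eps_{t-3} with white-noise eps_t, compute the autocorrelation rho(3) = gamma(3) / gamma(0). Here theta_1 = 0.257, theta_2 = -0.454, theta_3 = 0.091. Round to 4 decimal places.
\rho(3) = 0.0711

For an MA(q) process with theta_0 = 1, the autocovariance is
  gamma(k) = sigma^2 * sum_{i=0..q-k} theta_i * theta_{i+k},
and rho(k) = gamma(k) / gamma(0). Sigma^2 cancels.
  numerator   = (1)*(0.091) = 0.091.
  denominator = (1)^2 + (0.257)^2 + (-0.454)^2 + (0.091)^2 = 1.280446.
  rho(3) = 0.091 / 1.280446 = 0.0711.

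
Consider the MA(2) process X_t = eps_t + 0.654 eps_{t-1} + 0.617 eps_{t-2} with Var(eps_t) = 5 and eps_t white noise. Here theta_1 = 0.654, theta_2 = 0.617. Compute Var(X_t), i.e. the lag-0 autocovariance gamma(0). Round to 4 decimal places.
\gamma(0) = 9.0420

For an MA(q) process X_t = eps_t + sum_i theta_i eps_{t-i} with
Var(eps_t) = sigma^2, the variance is
  gamma(0) = sigma^2 * (1 + sum_i theta_i^2).
  sum_i theta_i^2 = (0.654)^2 + (0.617)^2 = 0.427716 + 0.380689 = 0.808405.
  gamma(0) = 5 * (1 + 0.808405) = 5 * 1.808405 = 9.042025, which rounds to 9.0420.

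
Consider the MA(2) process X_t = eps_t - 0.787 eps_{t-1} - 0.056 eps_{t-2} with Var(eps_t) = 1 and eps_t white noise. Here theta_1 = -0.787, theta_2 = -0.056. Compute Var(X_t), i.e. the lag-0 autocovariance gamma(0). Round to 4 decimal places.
\gamma(0) = 1.6225

For an MA(q) process X_t = eps_t + sum_i theta_i eps_{t-i} with
Var(eps_t) = sigma^2, the variance is
  gamma(0) = sigma^2 * (1 + sum_i theta_i^2).
  sum_i theta_i^2 = (-0.787)^2 + (-0.056)^2 = 0.619369 + 0.003136 = 0.622505.
  gamma(0) = 1 * (1 + 0.622505) = 1 * 1.622505 = 1.622505, which rounds to 1.6225.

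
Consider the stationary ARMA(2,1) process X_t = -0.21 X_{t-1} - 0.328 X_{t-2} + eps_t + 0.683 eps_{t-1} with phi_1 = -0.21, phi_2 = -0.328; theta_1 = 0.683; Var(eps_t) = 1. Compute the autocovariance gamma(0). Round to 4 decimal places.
\gamma(0) = 1.4372

Multiply the model equation by X_{t-k} and take expectations. With theta_0 = psi_0 = 1 and psi_j the MA(infinity) weights, this gives
  gamma(k) - sum_i phi_i gamma(k-i) = c_k,
  c_k = sigma^2 * sum_{j=k..q} theta_j psi_{j-k}   (c_k = 0 for k > q),
using gamma(-m) = gamma(m).
psi-weights needed (psi_j = theta_j + sum_i phi_i psi_{j-i}):
  psi_1 = theta_1 + phi_1 = 0.683 + (-0.21) = 0.473
Right-hand sides:
  c_0 = sigma^2 (1 + theta_1 psi_1) = 1 * (1 + (0.683)(0.473)) = 1 * 1.323059 = 1.323059
  c_1 = sigma^2 theta_1 = 1 * (0.683) = 0.683
  c_2 = 0
Equations for k = 0, 1, 2 (AR order 2, c_2 = 0):
  (E0) gamma(0) = phi_1 gamma(1) + phi_2 gamma(2) + c_0
  (E1) gamma(1) = phi_1 gamma(0) + phi_2 gamma(1) + c_1
  (E2) gamma(2) = phi_1 gamma(1) + phi_2 gamma(0)
From (E1): gamma(1) = A gamma(0) + B with
  A = phi_1 / (1 - phi_2) = -0.21 / 1.328 = -0.158133,   B = c_1 / (1 - phi_2) = 0.683 / 1.328 = 0.514307.
Insert (E2) into (E0): gamma(0) (1 - phi_2^2) = phi_1 (1 + phi_2) gamma(1) + c_0.
  phi_1 (1 + phi_2) = (-0.21)(0.672) = -0.14112,   1 - phi_2^2 = 0.892416.
Replace gamma(1) by A gamma(0) + B and collect gamma(0):
  gamma(0) [0.892416 - (-0.14112)(-0.158133)] = (-0.14112)(0.514307) + 1.323059
  gamma(0) * 0.8701 = 1.25048
  gamma(0) = 1.25048 / 0.8701 = 1.437168.
Therefore gamma(0) = 1.4372 (to 4 decimal places).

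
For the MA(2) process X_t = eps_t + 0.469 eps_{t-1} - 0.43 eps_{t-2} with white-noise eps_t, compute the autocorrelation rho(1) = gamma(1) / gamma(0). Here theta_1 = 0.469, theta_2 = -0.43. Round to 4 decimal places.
\rho(1) = 0.1903

For an MA(q) process with theta_0 = 1, the autocovariance is
  gamma(k) = sigma^2 * sum_{i=0..q-k} theta_i * theta_{i+k},
and rho(k) = gamma(k) / gamma(0). Sigma^2 cancels.
  numerator   = (1)*(0.469) + (0.469)*(-0.43) = 0.26733.
  denominator = (1)^2 + (0.469)^2 + (-0.43)^2 = 1.404861.
  rho(1) = 0.26733 / 1.404861 = 0.1903.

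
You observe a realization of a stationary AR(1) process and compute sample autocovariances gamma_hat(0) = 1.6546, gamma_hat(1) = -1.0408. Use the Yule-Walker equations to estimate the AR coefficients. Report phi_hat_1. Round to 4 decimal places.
\hat\phi_{1} = -0.6290

The Yule-Walker equations for an AR(p) process read, in matrix form,
  Gamma_p phi = r_p,   with   (Gamma_p)_{ij} = gamma(|i - j|),
                       (r_p)_i = gamma(i),   i,j = 1..p.
Substitute the sample gammas (Toeplitz matrix and right-hand side of size 1):
  Gamma_p = [[1.6546]]
  r_p     = [-1.0408]
With p = 1 this is the single equation gamma(0) phi_1 = gamma(1):
  phi_hat_1 = gamma(1) / gamma(0) = -1.0408 / 1.6546 = -0.6290.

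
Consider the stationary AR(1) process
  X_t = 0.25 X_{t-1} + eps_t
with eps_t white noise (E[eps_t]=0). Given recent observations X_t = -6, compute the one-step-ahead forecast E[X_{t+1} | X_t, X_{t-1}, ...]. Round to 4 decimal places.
E[X_{t+1} \mid \mathcal F_t] = -1.5000

For an AR(p) model X_t = c + sum_i phi_i X_{t-i} + eps_t, the
one-step-ahead conditional mean is
  E[X_{t+1} | X_t, ...] = c + sum_i phi_i X_{t+1-i}.
Substitute known values:
  E[X_{t+1} | ...] = (0.25) * (-6)
                   = -1.5000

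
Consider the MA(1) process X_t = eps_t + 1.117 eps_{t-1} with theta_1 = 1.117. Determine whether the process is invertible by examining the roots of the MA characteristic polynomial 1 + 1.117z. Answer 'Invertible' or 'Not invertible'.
\text{Not invertible}

The MA(q) characteristic polynomial is P(z) = 1 + 1.117z.
Invertibility requires all roots to lie outside the unit circle, i.e. |z| > 1 for every root.
This is linear in z: 1 + (1.117) z = 0  =>  z = -1/(1.117) = -0.895255,  |z| = 0.895255.
Moduli of all roots: 0.8953.
All moduli strictly greater than 1? No.
Verdict: Not invertible.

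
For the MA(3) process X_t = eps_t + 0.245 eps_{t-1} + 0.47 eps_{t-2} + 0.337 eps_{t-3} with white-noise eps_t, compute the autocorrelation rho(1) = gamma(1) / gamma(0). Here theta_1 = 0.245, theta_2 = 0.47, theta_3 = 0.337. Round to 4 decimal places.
\rho(1) = 0.3718

For an MA(q) process with theta_0 = 1, the autocovariance is
  gamma(k) = sigma^2 * sum_{i=0..q-k} theta_i * theta_{i+k},
and rho(k) = gamma(k) / gamma(0). Sigma^2 cancels.
  numerator   = (1)*(0.245) + (0.245)*(0.47) + (0.47)*(0.337) = 0.51854.
  denominator = (1)^2 + (0.245)^2 + (0.47)^2 + (0.337)^2 = 1.394494.
  rho(1) = 0.51854 / 1.394494 = 0.3718.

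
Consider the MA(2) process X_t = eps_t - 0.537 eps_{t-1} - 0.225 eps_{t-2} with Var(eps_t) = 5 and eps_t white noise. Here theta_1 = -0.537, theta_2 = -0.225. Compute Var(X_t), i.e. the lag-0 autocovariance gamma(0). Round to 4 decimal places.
\gamma(0) = 6.6950

For an MA(q) process X_t = eps_t + sum_i theta_i eps_{t-i} with
Var(eps_t) = sigma^2, the variance is
  gamma(0) = sigma^2 * (1 + sum_i theta_i^2).
  sum_i theta_i^2 = (-0.537)^2 + (-0.225)^2 = 0.288369 + 0.050625 = 0.338994.
  gamma(0) = 5 * (1 + 0.338994) = 5 * 1.338994 = 6.69497, which rounds to 6.6950.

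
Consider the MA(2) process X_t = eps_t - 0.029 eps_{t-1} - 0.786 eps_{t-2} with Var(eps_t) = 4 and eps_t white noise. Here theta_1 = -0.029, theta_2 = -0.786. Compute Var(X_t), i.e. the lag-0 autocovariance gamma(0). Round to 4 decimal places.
\gamma(0) = 6.4745

For an MA(q) process X_t = eps_t + sum_i theta_i eps_{t-i} with
Var(eps_t) = sigma^2, the variance is
  gamma(0) = sigma^2 * (1 + sum_i theta_i^2).
  sum_i theta_i^2 = (-0.029)^2 + (-0.786)^2 = 0.000841 + 0.617796 = 0.618637.
  gamma(0) = 4 * (1 + 0.618637) = 4 * 1.618637 = 6.474548, which rounds to 6.4745.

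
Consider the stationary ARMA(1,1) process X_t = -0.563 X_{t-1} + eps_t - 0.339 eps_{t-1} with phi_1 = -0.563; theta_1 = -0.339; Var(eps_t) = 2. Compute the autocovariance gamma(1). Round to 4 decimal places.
\gamma(1) = -3.1453

Multiply the model equation by X_{t-k} and take expectations. With theta_0 = psi_0 = 1 and psi_j the MA(infinity) weights, this gives
  gamma(k) - sum_i phi_i gamma(k-i) = c_k,
  c_k = sigma^2 * sum_{j=k..q} theta_j psi_{j-k}   (c_k = 0 for k > q),
using gamma(-m) = gamma(m).
psi-weights needed (psi_j = theta_j + sum_i phi_i psi_{j-i}):
  psi_1 = theta_1 + phi_1 = -0.339 + (-0.563) = -0.902
Right-hand sides:
  c_0 = sigma^2 (1 + theta_1 psi_1) = 2 * (1 + (-0.339)(-0.902)) = 2 * 1.305778 = 2.611556
  c_1 = sigma^2 theta_1 = 2 * (-0.339) = -0.678
  c_2 = 0
Equations for k = 0 and k = 1 (AR order 1):
  gamma(0) = phi_1 gamma(1) + c_0
  gamma(1) = phi_1 gamma(0) + c_1
Substituting the second into the first: gamma(0) (1 - phi_1^2) = c_0 + phi_1 c_1, so
  gamma(0) = (c_0 + phi_1 c_1) / (1 - phi_1^2) = (2.611556 + (-0.563)(-0.678)) / (1 - (-0.563)^2) = 2.99327 / 0.683031 = 4.382334.
  gamma(1) = phi_1 gamma(0) + c_1 = (-0.563)(4.382334) + (-0.678) = -3.145254.
Therefore gamma(1) = -3.1453 (to 4 decimal places).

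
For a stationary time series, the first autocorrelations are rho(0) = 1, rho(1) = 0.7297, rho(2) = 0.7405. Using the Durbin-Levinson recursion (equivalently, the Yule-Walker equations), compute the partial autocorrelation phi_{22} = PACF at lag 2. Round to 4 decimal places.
\phi_{22} = 0.4450

The PACF at lag k is phi_{kk}, the last component of the solution
to the Yule-Walker system G_k phi = r_k where
  (G_k)_{ij} = rho(|i - j|), (r_k)_i = rho(i), i,j = 1..k.
Equivalently, Durbin-Levinson gives phi_{kk} iteratively:
  phi_{11} = rho(1)
  phi_{kk} = [rho(k) - sum_{j=1..k-1} phi_{k-1,j} rho(k-j)]
            / [1 - sum_{j=1..k-1} phi_{k-1,j} rho(j)],
  phi_{k,j} = phi_{k-1,j} - phi_{kk} phi_{k-1,k-j},  j = 1..k-1.
Step k = 1:
  phi_11 = rho(1) = 0.7297.
Step k = 2:
  phi_22 = [rho(2) - phi_11 rho(1)] / [1 - phi_11 rho(1)] = [0.7405 - (0.7297)(0.7297)] / [1 - (0.7297)(0.7297)]
         = 0.20803791 / 0.46753791 = 0.445.
Therefore phi_{22} = 0.4450.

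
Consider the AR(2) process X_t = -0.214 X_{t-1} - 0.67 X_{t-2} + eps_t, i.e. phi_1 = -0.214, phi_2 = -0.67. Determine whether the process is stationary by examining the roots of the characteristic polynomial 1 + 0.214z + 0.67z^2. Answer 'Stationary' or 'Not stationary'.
\text{Stationary}

The AR(p) characteristic polynomial is P(z) = 1 + 0.214z + 0.67z^2.
Stationarity requires all roots to lie outside the unit circle, i.e. |z| > 1 for every root.
Set 1 + (0.214) z + (0.67) z^2 = 0, i.e. a z^2 + b z + c = 0 with a = 0.67, b = 0.214, c = 1.
Discriminant D = b^2 - 4ac = (0.214)^2 - 4*(0.67)*1 = 0.045796 - (2.68) = -2.634204.
D < 0, so the roots are the complex-conjugate pair z = (-b +/- i sqrt(-D)) / (2a) = -0.1597 +/- 1.2112i.
For a conjugate pair |z|^2 = z * conj(z) = (product of roots) = c/a = 1/(0.67) = 1.492537, so |z| = sqrt(1.492537) = 1.2217 for both roots.
Moduli of all roots: 1.2217, 1.2217.
All moduli strictly greater than 1? Yes.
Verdict: Stationary.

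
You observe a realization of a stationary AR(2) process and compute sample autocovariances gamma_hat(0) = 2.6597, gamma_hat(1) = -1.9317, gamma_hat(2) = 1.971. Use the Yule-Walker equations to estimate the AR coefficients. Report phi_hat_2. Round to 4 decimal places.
\hat\phi_{2} = 0.4520

The Yule-Walker equations for an AR(p) process read, in matrix form,
  Gamma_p phi = r_p,   with   (Gamma_p)_{ij} = gamma(|i - j|),
                       (r_p)_i = gamma(i),   i,j = 1..p.
Substitute the sample gammas (Toeplitz matrix and right-hand side of size 2):
  Gamma_p = [[2.6597, -1.9317], [-1.9317, 2.6597]]
  r_p     = [-1.9317, 1.971]
Written out:
  2.6597 phi_1 - 1.9317 phi_2 = -1.9317
  -1.9317 phi_1 + 2.6597 phi_2 = 1.971
Solve by Cramer's rule:
  det = gamma(0)^2 - gamma(1)^2 = (2.6597)^2 - (-1.9317)^2 = 7.07400409 - 3.73146489 = 3.3425392
  phi_hat_1 = [gamma(1) gamma(0) - gamma(1) gamma(2)] / det = [(-1.9317)(2.6597) - (-1.9317)(1.971)] / 3.3425392 = -1.33036179 / 3.3425392 = -0.398
  phi_hat_2 = [gamma(0) gamma(2) - gamma(1)^2] / det = [(2.6597)(1.971) - (-1.9317)^2] / 3.3425392 = 1.51080381 / 3.3425392 = 0.452
So phi_hat = [-0.3980, 0.4520].
Therefore phi_hat_2 = 0.4520.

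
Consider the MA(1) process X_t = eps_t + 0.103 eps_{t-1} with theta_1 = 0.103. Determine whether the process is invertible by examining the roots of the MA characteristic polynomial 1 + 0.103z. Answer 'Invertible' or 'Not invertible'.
\text{Invertible}

The MA(q) characteristic polynomial is P(z) = 1 + 0.103z.
Invertibility requires all roots to lie outside the unit circle, i.e. |z| > 1 for every root.
This is linear in z: 1 + (0.103) z = 0  =>  z = -1/(0.103) = -9.708738,  |z| = 9.708738.
Moduli of all roots: 9.7087.
All moduli strictly greater than 1? Yes.
Verdict: Invertible.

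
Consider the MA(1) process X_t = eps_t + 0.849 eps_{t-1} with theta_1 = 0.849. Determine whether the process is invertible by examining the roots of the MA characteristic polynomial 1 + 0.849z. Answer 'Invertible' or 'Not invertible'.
\text{Invertible}

The MA(q) characteristic polynomial is P(z) = 1 + 0.849z.
Invertibility requires all roots to lie outside the unit circle, i.e. |z| > 1 for every root.
This is linear in z: 1 + (0.849) z = 0  =>  z = -1/(0.849) = -1.177856,  |z| = 1.177856.
Moduli of all roots: 1.1779.
All moduli strictly greater than 1? Yes.
Verdict: Invertible.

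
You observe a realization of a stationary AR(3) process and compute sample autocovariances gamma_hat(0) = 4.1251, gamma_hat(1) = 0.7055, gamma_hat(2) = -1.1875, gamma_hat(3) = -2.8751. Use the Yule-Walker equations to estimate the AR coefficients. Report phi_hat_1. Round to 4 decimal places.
\hat\phi_{1} = 0.0100

The Yule-Walker equations for an AR(p) process read, in matrix form,
  Gamma_p phi = r_p,   with   (Gamma_p)_{ij} = gamma(|i - j|),
                       (r_p)_i = gamma(i),   i,j = 1..p.
Substitute the sample gammas (Toeplitz matrix and right-hand side of size 3):
  Gamma_p = [[4.1251, 0.7055, -1.1875], [0.7055, 4.1251, 0.7055], [-1.1875, 0.7055, 4.1251]]
  r_p     = [0.7055, -1.1875, -2.8751]
Written out (R1..R3):
  (R1) 4.1251 phi_1 + 0.7055 phi_2 - 1.1875 phi_3 = 0.7055
  (R2) 0.7055 phi_1 + 4.1251 phi_2 + 0.7055 phi_3 = -1.1875
  (R3) -1.1875 phi_1 + 0.7055 phi_2 + 4.1251 phi_3 = -2.8751
Gaussian elimination:
  R2 <- R2 - (0.7055/4.1251) R1 = R2 - (0.171026) R1:  4.004441 phi_2 + 0.908594 phi_3 = -1.308159
  R3 <- R3 - (-1.1875/4.1251) R1 = R3 - (-0.287872) R1:  0.908594 phi_2 + 3.783252 phi_3 = -2.672006
  R3 <- R3 - (0.908594/4.004441) R2 = R3 - (0.226896) R2:  3.577096 phi_3 = -2.37519
Back-substitution:
  phi_hat_3 = -2.37519 / 3.577096 = -0.664
  phi_hat_2 = (-1.308159 - (0.908594)(-0.664)) / 4.004441 = -0.176018
  phi_hat_1 = (0.7055 - (0.7055)(-0.176018) - (-1.1875)(-0.664)) / 4.1251 = 0.009983
So phi_hat = [0.0100, -0.1760, -0.6640].
Therefore phi_hat_1 = 0.0100.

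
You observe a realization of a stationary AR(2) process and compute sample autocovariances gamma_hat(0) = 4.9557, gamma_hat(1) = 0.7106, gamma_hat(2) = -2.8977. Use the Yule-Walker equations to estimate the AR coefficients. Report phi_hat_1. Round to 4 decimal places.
\hat\phi_{1} = 0.2320

The Yule-Walker equations for an AR(p) process read, in matrix form,
  Gamma_p phi = r_p,   with   (Gamma_p)_{ij} = gamma(|i - j|),
                       (r_p)_i = gamma(i),   i,j = 1..p.
Substitute the sample gammas (Toeplitz matrix and right-hand side of size 2):
  Gamma_p = [[4.9557, 0.7106], [0.7106, 4.9557]]
  r_p     = [0.7106, -2.8977]
Written out:
  4.9557 phi_1 + 0.7106 phi_2 = 0.7106
  0.7106 phi_1 + 4.9557 phi_2 = -2.8977
Solve by Cramer's rule:
  det = gamma(0)^2 - gamma(1)^2 = (4.9557)^2 - (0.7106)^2 = 24.55896249 - 0.50495236 = 24.05401013
  phi_hat_1 = [gamma(1) gamma(0) - gamma(1) gamma(2)] / det = [(0.7106)(4.9557) - (0.7106)(-2.8977)] / 24.05401013 = 5.58062604 / 24.05401013 = 0.232
  phi_hat_2 = [gamma(0) gamma(2) - gamma(1)^2] / det = [(4.9557)(-2.8977) - (0.7106)^2] / 24.05401013 = -14.86508425 / 24.05401013 = -0.618
So phi_hat = [0.2320, -0.6180].
Therefore phi_hat_1 = 0.2320.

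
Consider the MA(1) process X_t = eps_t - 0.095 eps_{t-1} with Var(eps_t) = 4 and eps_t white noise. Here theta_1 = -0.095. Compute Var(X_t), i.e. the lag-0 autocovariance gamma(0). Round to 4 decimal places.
\gamma(0) = 4.0361

For an MA(q) process X_t = eps_t + sum_i theta_i eps_{t-i} with
Var(eps_t) = sigma^2, the variance is
  gamma(0) = sigma^2 * (1 + sum_i theta_i^2).
  sum_i theta_i^2 = (-0.095)^2 = 0.009025.
  gamma(0) = 4 * (1 + 0.009025) = 4 * 1.009025 = 4.0361.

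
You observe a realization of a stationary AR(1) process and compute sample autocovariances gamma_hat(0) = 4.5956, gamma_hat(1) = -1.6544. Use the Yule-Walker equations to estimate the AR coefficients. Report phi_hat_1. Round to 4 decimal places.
\hat\phi_{1} = -0.3600

The Yule-Walker equations for an AR(p) process read, in matrix form,
  Gamma_p phi = r_p,   with   (Gamma_p)_{ij} = gamma(|i - j|),
                       (r_p)_i = gamma(i),   i,j = 1..p.
Substitute the sample gammas (Toeplitz matrix and right-hand side of size 1):
  Gamma_p = [[4.5956]]
  r_p     = [-1.6544]
With p = 1 this is the single equation gamma(0) phi_1 = gamma(1):
  phi_hat_1 = gamma(1) / gamma(0) = -1.6544 / 4.5956 = -0.3600.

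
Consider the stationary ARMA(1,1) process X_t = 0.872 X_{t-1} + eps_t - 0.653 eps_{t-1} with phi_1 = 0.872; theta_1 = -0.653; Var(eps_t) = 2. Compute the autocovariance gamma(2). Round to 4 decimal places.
\gamma(2) = 0.6863

Multiply the model equation by X_{t-k} and take expectations. With theta_0 = psi_0 = 1 and psi_j the MA(infinity) weights, this gives
  gamma(k) - sum_i phi_i gamma(k-i) = c_k,
  c_k = sigma^2 * sum_{j=k..q} theta_j psi_{j-k}   (c_k = 0 for k > q),
using gamma(-m) = gamma(m).
psi-weights needed (psi_j = theta_j + sum_i phi_i psi_{j-i}):
  psi_1 = theta_1 + phi_1 = -0.653 + (0.872) = 0.219
Right-hand sides:
  c_0 = sigma^2 (1 + theta_1 psi_1) = 2 * (1 + (-0.653)(0.219)) = 2 * 0.856993 = 1.713986
  c_1 = sigma^2 theta_1 = 2 * (-0.653) = -1.306
  c_2 = 0
Equations for k = 0 and k = 1 (AR order 1):
  gamma(0) = phi_1 gamma(1) + c_0
  gamma(1) = phi_1 gamma(0) + c_1
Substituting the second into the first: gamma(0) (1 - phi_1^2) = c_0 + phi_1 c_1, so
  gamma(0) = (c_0 + phi_1 c_1) / (1 - phi_1^2) = (1.713986 + (0.872)(-1.306)) / (1 - (0.872)^2) = 0.575154 / 0.239616 = 2.400316.
  gamma(1) = phi_1 gamma(0) + c_1 = (0.872)(2.400316) + (-1.306) = 0.787075.
For k = 2 (> q): gamma(2) = phi_1 gamma(1) = (0.872)(0.787075) = 0.68633.
Therefore gamma(2) = 0.6863 (to 4 decimal places).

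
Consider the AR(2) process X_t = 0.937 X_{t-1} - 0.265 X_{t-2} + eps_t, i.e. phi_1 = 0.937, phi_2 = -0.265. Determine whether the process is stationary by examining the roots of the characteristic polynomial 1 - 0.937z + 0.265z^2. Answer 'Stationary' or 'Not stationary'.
\text{Stationary}

The AR(p) characteristic polynomial is P(z) = 1 - 0.937z + 0.265z^2.
Stationarity requires all roots to lie outside the unit circle, i.e. |z| > 1 for every root.
Set 1 + (-0.937) z + (0.265) z^2 = 0, i.e. a z^2 + b z + c = 0 with a = 0.265, b = -0.937, c = 1.
Discriminant D = b^2 - 4ac = (-0.937)^2 - 4*(0.265)*1 = 0.877969 - (1.06) = -0.182031.
D < 0, so the roots are the complex-conjugate pair z = (-b +/- i sqrt(-D)) / (2a) = 1.7679 +/- 0.805i.
For a conjugate pair |z|^2 = z * conj(z) = (product of roots) = c/a = 1/(0.265) = 3.773585, so |z| = sqrt(3.773585) = 1.9426 for both roots.
Moduli of all roots: 1.9426, 1.9426.
All moduli strictly greater than 1? Yes.
Verdict: Stationary.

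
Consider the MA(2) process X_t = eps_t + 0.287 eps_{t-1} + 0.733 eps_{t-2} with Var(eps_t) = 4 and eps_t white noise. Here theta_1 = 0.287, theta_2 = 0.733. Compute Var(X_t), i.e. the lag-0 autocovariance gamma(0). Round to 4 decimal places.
\gamma(0) = 6.4786

For an MA(q) process X_t = eps_t + sum_i theta_i eps_{t-i} with
Var(eps_t) = sigma^2, the variance is
  gamma(0) = sigma^2 * (1 + sum_i theta_i^2).
  sum_i theta_i^2 = (0.287)^2 + (0.733)^2 = 0.082369 + 0.537289 = 0.619658.
  gamma(0) = 4 * (1 + 0.619658) = 4 * 1.619658 = 6.478632, which rounds to 6.4786.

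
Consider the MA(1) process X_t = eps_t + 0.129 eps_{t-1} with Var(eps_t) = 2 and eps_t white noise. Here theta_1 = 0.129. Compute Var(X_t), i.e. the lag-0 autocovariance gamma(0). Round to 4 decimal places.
\gamma(0) = 2.0333

For an MA(q) process X_t = eps_t + sum_i theta_i eps_{t-i} with
Var(eps_t) = sigma^2, the variance is
  gamma(0) = sigma^2 * (1 + sum_i theta_i^2).
  sum_i theta_i^2 = (0.129)^2 = 0.016641.
  gamma(0) = 2 * (1 + 0.016641) = 2 * 1.016641 = 2.033282, which rounds to 2.0333.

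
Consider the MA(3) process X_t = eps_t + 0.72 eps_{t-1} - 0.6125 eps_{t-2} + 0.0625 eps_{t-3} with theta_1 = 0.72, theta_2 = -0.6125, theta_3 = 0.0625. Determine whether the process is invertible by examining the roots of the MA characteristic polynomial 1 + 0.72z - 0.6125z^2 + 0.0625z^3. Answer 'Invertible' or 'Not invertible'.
\text{Not invertible}

The MA(q) characteristic polynomial is P(z) = 1 + 0.72z - 0.6125z^2 + 0.0625z^3.
Invertibility requires all roots to lie outside the unit circle, i.e. |z| > 1 for every root.
Degree 3: look for a simple real root z0 first, then factor out (1 - z/z0) and solve the remaining quadratic.
Testing z0 = -0.8: P(-0.8) = 1 + (0.72)(-0.8) + (-0.6125)(-0.8)^2 + (0.0625)(-0.8)^3
  = 1 + (-0.576) + (-0.392) + (-0.032) = 0.  So z_0 = -0.8 is a root, |z_0| = 0.8.
Divide out the factor (1 + 1.25 z) = (1 - z/z0) (since 1/z0 = -1.25):
  P(z) = (1 + 1.25 z)(1 + (-0.53) z + (0.05) z^2)
  [check: z-coef -0.53 - (-1.25) = 0.72; z^2-coef 0.05 - (-1.25)(-0.53) = -0.6125; z^3-coef -(-1.25)(0.05) = 0.0625.]
Remaining roots from the quadratic factor 1 + (-0.53) z + (0.05) z^2:
  Set 1 + (-0.53) z + (0.05) z^2 = 0, i.e. a z^2 + b z + c = 0 with a = 0.05, b = -0.53, c = 1.
  Discriminant D = b^2 - 4ac = (-0.53)^2 - 4*(0.05)*1 = 0.2809 - (0.2) = 0.0809.
  D >= 0, so the roots are real: z = (-b +/- sqrt(D)) / (2a) = (0.53 +/- 0.284429) / (0.1).
    z_1 = (0.53 + 0.284429) / (0.1) = 8.1443,   |z_1| = 8.1443.
    z_2 = (0.53 - 0.284429) / (0.1) = 2.4557,   |z_2| = 2.4557.
Moduli of all roots: 0.8000, 8.1443, 2.4557.
All moduli strictly greater than 1? No.
Verdict: Not invertible.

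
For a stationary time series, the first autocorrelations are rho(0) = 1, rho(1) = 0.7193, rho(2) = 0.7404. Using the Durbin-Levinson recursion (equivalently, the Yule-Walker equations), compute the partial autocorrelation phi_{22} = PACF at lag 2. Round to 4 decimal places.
\phi_{22} = 0.4621

The PACF at lag k is phi_{kk}, the last component of the solution
to the Yule-Walker system G_k phi = r_k where
  (G_k)_{ij} = rho(|i - j|), (r_k)_i = rho(i), i,j = 1..k.
Equivalently, Durbin-Levinson gives phi_{kk} iteratively:
  phi_{11} = rho(1)
  phi_{kk} = [rho(k) - sum_{j=1..k-1} phi_{k-1,j} rho(k-j)]
            / [1 - sum_{j=1..k-1} phi_{k-1,j} rho(j)],
  phi_{k,j} = phi_{k-1,j} - phi_{kk} phi_{k-1,k-j},  j = 1..k-1.
Step k = 1:
  phi_11 = rho(1) = 0.7193.
Step k = 2:
  phi_22 = [rho(2) - phi_11 rho(1)] / [1 - phi_11 rho(1)] = [0.7404 - (0.7193)(0.7193)] / [1 - (0.7193)(0.7193)]
         = 0.22300751 / 0.48260751 = 0.4621.
Therefore phi_{22} = 0.4621.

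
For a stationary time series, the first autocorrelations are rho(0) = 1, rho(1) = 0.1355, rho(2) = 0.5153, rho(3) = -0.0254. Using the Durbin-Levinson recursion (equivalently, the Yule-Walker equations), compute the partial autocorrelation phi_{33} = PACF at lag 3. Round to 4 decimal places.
\phi_{33} = -0.1760

The PACF at lag k is phi_{kk}, the last component of the solution
to the Yule-Walker system G_k phi = r_k where
  (G_k)_{ij} = rho(|i - j|), (r_k)_i = rho(i), i,j = 1..k.
Equivalently, Durbin-Levinson gives phi_{kk} iteratively:
  phi_{11} = rho(1)
  phi_{kk} = [rho(k) - sum_{j=1..k-1} phi_{k-1,j} rho(k-j)]
            / [1 - sum_{j=1..k-1} phi_{k-1,j} rho(j)],
  phi_{k,j} = phi_{k-1,j} - phi_{kk} phi_{k-1,k-j},  j = 1..k-1.
Step k = 1:
  phi_11 = rho(1) = 0.1355.
Step k = 2:
  phi_22 = [rho(2) - phi_11 rho(1)] / [1 - phi_11 rho(1)] = [0.5153 - (0.1355)(0.1355)] / [1 - (0.1355)(0.1355)]
         = 0.49693975 / 0.98163975 = 0.506234.
  Update: phi_21 = phi_11 - phi_22 phi_11 = 0.1355 - (0.506234)(0.1355) = 0.066905.
Step k = 3:
  phi_33 = [rho(3) - phi_21 rho(2) - phi_22 rho(1)] / [1 - phi_21 rho(1) - phi_22 rho(2)]
    numerator   = -0.0254 - (0.066905)(0.5153) - (0.506234)(0.1355) = -0.12847103
    denominator = 1 - (0.066905)(0.1355) - (0.506234)(0.5153) = 0.73007178
  phi_33 = -0.12847103 / 0.73007178 = -0.176.
Therefore phi_{33} = -0.1760.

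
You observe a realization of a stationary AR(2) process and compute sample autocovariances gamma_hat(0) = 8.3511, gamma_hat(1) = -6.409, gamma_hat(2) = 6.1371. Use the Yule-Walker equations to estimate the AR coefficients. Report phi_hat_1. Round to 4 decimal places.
\hat\phi_{1} = -0.4950

The Yule-Walker equations for an AR(p) process read, in matrix form,
  Gamma_p phi = r_p,   with   (Gamma_p)_{ij} = gamma(|i - j|),
                       (r_p)_i = gamma(i),   i,j = 1..p.
Substitute the sample gammas (Toeplitz matrix and right-hand side of size 2):
  Gamma_p = [[8.3511, -6.409], [-6.409, 8.3511]]
  r_p     = [-6.409, 6.1371]
Written out:
  8.3511 phi_1 - 6.409 phi_2 = -6.409
  -6.409 phi_1 + 8.3511 phi_2 = 6.1371
Solve by Cramer's rule:
  det = gamma(0)^2 - gamma(1)^2 = (8.3511)^2 - (-6.409)^2 = 69.74087121 - 41.075281 = 28.66559021
  phi_hat_1 = [gamma(1) gamma(0) - gamma(1) gamma(2)] / det = [(-6.409)(8.3511) - (-6.409)(6.1371)] / 28.66559021 = -14.189526 / 28.66559021 = -0.495
  phi_hat_2 = [gamma(0) gamma(2) - gamma(1)^2] / det = [(8.3511)(6.1371) - (-6.409)^2] / 28.66559021 = 10.17625481 / 28.66559021 = 0.355
So phi_hat = [-0.4950, 0.3550].
Therefore phi_hat_1 = -0.4950.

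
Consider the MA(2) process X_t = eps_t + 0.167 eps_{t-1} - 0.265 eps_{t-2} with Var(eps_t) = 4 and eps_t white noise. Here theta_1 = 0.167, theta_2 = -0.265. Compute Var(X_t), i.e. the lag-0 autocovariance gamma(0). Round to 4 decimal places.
\gamma(0) = 4.3925

For an MA(q) process X_t = eps_t + sum_i theta_i eps_{t-i} with
Var(eps_t) = sigma^2, the variance is
  gamma(0) = sigma^2 * (1 + sum_i theta_i^2).
  sum_i theta_i^2 = (0.167)^2 + (-0.265)^2 = 0.027889 + 0.070225 = 0.098114.
  gamma(0) = 4 * (1 + 0.098114) = 4 * 1.098114 = 4.392456, which rounds to 4.3925.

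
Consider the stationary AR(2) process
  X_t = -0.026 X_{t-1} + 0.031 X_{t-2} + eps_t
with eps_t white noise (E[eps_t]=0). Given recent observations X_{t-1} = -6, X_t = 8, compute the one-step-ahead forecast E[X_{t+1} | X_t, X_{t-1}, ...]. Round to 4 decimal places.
E[X_{t+1} \mid \mathcal F_t] = -0.3940

For an AR(p) model X_t = c + sum_i phi_i X_{t-i} + eps_t, the
one-step-ahead conditional mean is
  E[X_{t+1} | X_t, ...] = c + sum_i phi_i X_{t+1-i}.
Substitute known values:
  E[X_{t+1} | ...] = (-0.026) * (8) + (0.031) * (-6)
                   = -0.3940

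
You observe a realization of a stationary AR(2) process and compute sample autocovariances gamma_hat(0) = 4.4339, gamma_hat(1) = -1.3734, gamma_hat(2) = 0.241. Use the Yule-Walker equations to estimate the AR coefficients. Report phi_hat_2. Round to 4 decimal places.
\hat\phi_{2} = -0.0460

The Yule-Walker equations for an AR(p) process read, in matrix form,
  Gamma_p phi = r_p,   with   (Gamma_p)_{ij} = gamma(|i - j|),
                       (r_p)_i = gamma(i),   i,j = 1..p.
Substitute the sample gammas (Toeplitz matrix and right-hand side of size 2):
  Gamma_p = [[4.4339, -1.3734], [-1.3734, 4.4339]]
  r_p     = [-1.3734, 0.241]
Written out:
  4.4339 phi_1 - 1.3734 phi_2 = -1.3734
  -1.3734 phi_1 + 4.4339 phi_2 = 0.241
Solve by Cramer's rule:
  det = gamma(0)^2 - gamma(1)^2 = (4.4339)^2 - (-1.3734)^2 = 19.65946921 - 1.88622756 = 17.77324165
  phi_hat_1 = [gamma(1) gamma(0) - gamma(1) gamma(2)] / det = [(-1.3734)(4.4339) - (-1.3734)(0.241)] / 17.77324165 = -5.75852886 / 17.77324165 = -0.324
  phi_hat_2 = [gamma(0) gamma(2) - gamma(1)^2] / det = [(4.4339)(0.241) - (-1.3734)^2] / 17.77324165 = -0.81765766 / 17.77324165 = -0.046
So phi_hat = [-0.3240, -0.0460].
Therefore phi_hat_2 = -0.0460.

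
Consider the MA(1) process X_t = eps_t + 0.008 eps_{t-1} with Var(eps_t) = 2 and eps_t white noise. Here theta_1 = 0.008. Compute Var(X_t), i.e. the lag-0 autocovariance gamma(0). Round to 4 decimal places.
\gamma(0) = 2.0001

For an MA(q) process X_t = eps_t + sum_i theta_i eps_{t-i} with
Var(eps_t) = sigma^2, the variance is
  gamma(0) = sigma^2 * (1 + sum_i theta_i^2).
  sum_i theta_i^2 = (0.008)^2 = 0.000064.
  gamma(0) = 2 * (1 + 0.000064) = 2 * 1.000064 = 2.000128, which rounds to 2.0001.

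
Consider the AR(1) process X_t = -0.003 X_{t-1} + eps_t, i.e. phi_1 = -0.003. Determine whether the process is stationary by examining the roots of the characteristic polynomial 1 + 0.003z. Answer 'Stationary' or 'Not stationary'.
\text{Stationary}

The AR(p) characteristic polynomial is P(z) = 1 + 0.003z.
Stationarity requires all roots to lie outside the unit circle, i.e. |z| > 1 for every root.
This is linear in z: 1 + (0.003) z = 0  =>  z = -1/(0.003) = -333.333333,  |z| = 333.333333.
Moduli of all roots: 333.3333.
All moduli strictly greater than 1? Yes.
Verdict: Stationary.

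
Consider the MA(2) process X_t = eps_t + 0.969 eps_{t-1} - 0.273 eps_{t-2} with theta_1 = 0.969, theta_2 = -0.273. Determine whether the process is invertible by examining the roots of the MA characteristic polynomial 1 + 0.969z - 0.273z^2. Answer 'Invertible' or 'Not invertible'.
\text{Not invertible}

The MA(q) characteristic polynomial is P(z) = 1 + 0.969z - 0.273z^2.
Invertibility requires all roots to lie outside the unit circle, i.e. |z| > 1 for every root.
Set 1 + (0.969) z + (-0.273) z^2 = 0, i.e. a z^2 + b z + c = 0 with a = -0.273, b = 0.969, c = 1.
Discriminant D = b^2 - 4ac = (0.969)^2 - 4*(-0.273)*1 = 0.938961 - (-1.092) = 2.030961.
D >= 0, so the roots are real: z = (-b +/- sqrt(D)) / (2a) = (-0.969 +/- 1.425118) / (-0.546).
  z_1 = (-0.969 + 1.425118) / (-0.546) = -0.8354,   |z_1| = 0.8354.
  z_2 = (-0.969 - 1.425118) / (-0.546) = 4.3848,   |z_2| = 4.3848.
Moduli of all roots: 0.8354, 4.3848.
All moduli strictly greater than 1? No.
Verdict: Not invertible.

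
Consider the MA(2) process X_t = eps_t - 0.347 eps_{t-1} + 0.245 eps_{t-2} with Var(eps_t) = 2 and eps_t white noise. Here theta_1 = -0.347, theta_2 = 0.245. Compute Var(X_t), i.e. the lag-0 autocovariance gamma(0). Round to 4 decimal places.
\gamma(0) = 2.3609

For an MA(q) process X_t = eps_t + sum_i theta_i eps_{t-i} with
Var(eps_t) = sigma^2, the variance is
  gamma(0) = sigma^2 * (1 + sum_i theta_i^2).
  sum_i theta_i^2 = (-0.347)^2 + (0.245)^2 = 0.120409 + 0.060025 = 0.180434.
  gamma(0) = 2 * (1 + 0.180434) = 2 * 1.180434 = 2.360868, which rounds to 2.3609.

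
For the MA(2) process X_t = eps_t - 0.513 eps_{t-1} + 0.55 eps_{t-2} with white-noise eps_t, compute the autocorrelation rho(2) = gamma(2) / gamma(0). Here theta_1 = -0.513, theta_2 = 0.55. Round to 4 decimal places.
\rho(2) = 0.3513

For an MA(q) process with theta_0 = 1, the autocovariance is
  gamma(k) = sigma^2 * sum_{i=0..q-k} theta_i * theta_{i+k},
and rho(k) = gamma(k) / gamma(0). Sigma^2 cancels.
  numerator   = (1)*(0.55) = 0.55.
  denominator = (1)^2 + (-0.513)^2 + (0.55)^2 = 1.565669.
  rho(2) = 0.55 / 1.565669 = 0.3513.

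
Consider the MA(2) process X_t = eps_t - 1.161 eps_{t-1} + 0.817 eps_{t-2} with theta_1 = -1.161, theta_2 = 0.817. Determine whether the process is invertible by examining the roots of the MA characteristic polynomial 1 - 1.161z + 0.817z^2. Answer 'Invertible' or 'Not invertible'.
\text{Invertible}

The MA(q) characteristic polynomial is P(z) = 1 - 1.161z + 0.817z^2.
Invertibility requires all roots to lie outside the unit circle, i.e. |z| > 1 for every root.
Set 1 + (-1.161) z + (0.817) z^2 = 0, i.e. a z^2 + b z + c = 0 with a = 0.817, b = -1.161, c = 1.
Discriminant D = b^2 - 4ac = (-1.161)^2 - 4*(0.817)*1 = 1.347921 - (3.268) = -1.920079.
D < 0, so the roots are the complex-conjugate pair z = (-b +/- i sqrt(-D)) / (2a) = 0.7105 +/- 0.848i.
For a conjugate pair |z|^2 = z * conj(z) = (product of roots) = c/a = 1/(0.817) = 1.22399, so |z| = sqrt(1.22399) = 1.1063 for both roots.
Moduli of all roots: 1.1063, 1.1063.
All moduli strictly greater than 1? Yes.
Verdict: Invertible.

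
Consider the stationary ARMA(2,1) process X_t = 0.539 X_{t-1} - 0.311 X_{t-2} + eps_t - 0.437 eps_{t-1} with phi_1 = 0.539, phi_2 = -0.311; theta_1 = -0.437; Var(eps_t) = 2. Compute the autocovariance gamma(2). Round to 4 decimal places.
\gamma(2) = -0.5574

Multiply the model equation by X_{t-k} and take expectations. With theta_0 = psi_0 = 1 and psi_j the MA(infinity) weights, this gives
  gamma(k) - sum_i phi_i gamma(k-i) = c_k,
  c_k = sigma^2 * sum_{j=k..q} theta_j psi_{j-k}   (c_k = 0 for k > q),
using gamma(-m) = gamma(m).
psi-weights needed (psi_j = theta_j + sum_i phi_i psi_{j-i}):
  psi_1 = theta_1 + phi_1 = -0.437 + (0.539) = 0.102
Right-hand sides:
  c_0 = sigma^2 (1 + theta_1 psi_1) = 2 * (1 + (-0.437)(0.102)) = 2 * 0.955426 = 1.910852
  c_1 = sigma^2 theta_1 = 2 * (-0.437) = -0.874
  c_2 = 0
Equations for k = 0, 1, 2 (AR order 2, c_2 = 0):
  (E0) gamma(0) = phi_1 gamma(1) + phi_2 gamma(2) + c_0
  (E1) gamma(1) = phi_1 gamma(0) + phi_2 gamma(1) + c_1
  (E2) gamma(2) = phi_1 gamma(1) + phi_2 gamma(0)
From (E1): gamma(1) = A gamma(0) + B with
  A = phi_1 / (1 - phi_2) = 0.539 / 1.311 = 0.411137,   B = c_1 / (1 - phi_2) = -0.874 / 1.311 = -0.666667.
Insert (E2) into (E0): gamma(0) (1 - phi_2^2) = phi_1 (1 + phi_2) gamma(1) + c_0.
  phi_1 (1 + phi_2) = (0.539)(0.689) = 0.371371,   1 - phi_2^2 = 0.903279.
Replace gamma(1) by A gamma(0) + B and collect gamma(0):
  gamma(0) [0.903279 - (0.371371)(0.411137)] = (0.371371)(-0.666667) + 1.910852
  gamma(0) * 0.750595 = 1.663271
  gamma(0) = 1.663271 / 0.750595 = 2.215938.
  gamma(1) = A gamma(0) + B = (0.411137)(2.215938) + (-0.666667) = 0.244386.
  gamma(2) = phi_1 gamma(1) + phi_2 gamma(0) = (0.539)(0.244386) + (-0.311)(2.215938) = -0.557432.
Therefore gamma(2) = -0.5574 (to 4 decimal places).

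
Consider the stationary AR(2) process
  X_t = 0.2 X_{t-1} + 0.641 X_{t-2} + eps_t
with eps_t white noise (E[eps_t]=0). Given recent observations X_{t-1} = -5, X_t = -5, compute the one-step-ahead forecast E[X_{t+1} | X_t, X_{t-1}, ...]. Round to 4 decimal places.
E[X_{t+1} \mid \mathcal F_t] = -4.2050

For an AR(p) model X_t = c + sum_i phi_i X_{t-i} + eps_t, the
one-step-ahead conditional mean is
  E[X_{t+1} | X_t, ...] = c + sum_i phi_i X_{t+1-i}.
Substitute known values:
  E[X_{t+1} | ...] = (0.2) * (-5) + (0.641) * (-5)
                   = -4.2050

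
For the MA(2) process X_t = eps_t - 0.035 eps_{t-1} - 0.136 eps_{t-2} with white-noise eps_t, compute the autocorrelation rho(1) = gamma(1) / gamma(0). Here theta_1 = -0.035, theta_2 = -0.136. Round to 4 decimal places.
\rho(1) = -0.0297

For an MA(q) process with theta_0 = 1, the autocovariance is
  gamma(k) = sigma^2 * sum_{i=0..q-k} theta_i * theta_{i+k},
and rho(k) = gamma(k) / gamma(0). Sigma^2 cancels.
  numerator   = (1)*(-0.035) + (-0.035)*(-0.136) = -0.03024.
  denominator = (1)^2 + (-0.035)^2 + (-0.136)^2 = 1.019721.
  rho(1) = -0.03024 / 1.019721 = -0.0297.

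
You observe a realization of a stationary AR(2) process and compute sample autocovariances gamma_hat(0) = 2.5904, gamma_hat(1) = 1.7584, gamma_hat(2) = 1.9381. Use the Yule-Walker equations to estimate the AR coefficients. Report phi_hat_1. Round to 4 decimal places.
\hat\phi_{1} = 0.3170

The Yule-Walker equations for an AR(p) process read, in matrix form,
  Gamma_p phi = r_p,   with   (Gamma_p)_{ij} = gamma(|i - j|),
                       (r_p)_i = gamma(i),   i,j = 1..p.
Substitute the sample gammas (Toeplitz matrix and right-hand side of size 2):
  Gamma_p = [[2.5904, 1.7584], [1.7584, 2.5904]]
  r_p     = [1.7584, 1.9381]
Written out:
  2.5904 phi_1 + 1.7584 phi_2 = 1.7584
  1.7584 phi_1 + 2.5904 phi_2 = 1.9381
Solve by Cramer's rule:
  det = gamma(0)^2 - gamma(1)^2 = (2.5904)^2 - (1.7584)^2 = 6.71017216 - 3.09197056 = 3.6182016
  phi_hat_1 = [gamma(1) gamma(0) - gamma(1) gamma(2)] / det = [(1.7584)(2.5904) - (1.7584)(1.9381)] / 3.6182016 = 1.14700432 / 3.6182016 = 0.317
  phi_hat_2 = [gamma(0) gamma(2) - gamma(1)^2] / det = [(2.5904)(1.9381) - (1.7584)^2] / 3.6182016 = 1.92848368 / 3.6182016 = 0.533
So phi_hat = [0.3170, 0.5330].
Therefore phi_hat_1 = 0.3170.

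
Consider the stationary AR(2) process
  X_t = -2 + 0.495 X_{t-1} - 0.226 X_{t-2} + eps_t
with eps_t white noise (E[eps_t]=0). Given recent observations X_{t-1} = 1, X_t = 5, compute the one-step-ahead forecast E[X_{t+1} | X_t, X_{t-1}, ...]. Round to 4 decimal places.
E[X_{t+1} \mid \mathcal F_t] = 0.2490

For an AR(p) model X_t = c + sum_i phi_i X_{t-i} + eps_t, the
one-step-ahead conditional mean is
  E[X_{t+1} | X_t, ...] = c + sum_i phi_i X_{t+1-i}.
Substitute known values:
  E[X_{t+1} | ...] = -2 + (0.495) * (5) + (-0.226) * (1)
                   = 0.2490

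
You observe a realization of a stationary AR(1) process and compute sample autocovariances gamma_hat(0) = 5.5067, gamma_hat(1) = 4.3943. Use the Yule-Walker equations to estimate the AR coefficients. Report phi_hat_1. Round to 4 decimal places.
\hat\phi_{1} = 0.7980

The Yule-Walker equations for an AR(p) process read, in matrix form,
  Gamma_p phi = r_p,   with   (Gamma_p)_{ij} = gamma(|i - j|),
                       (r_p)_i = gamma(i),   i,j = 1..p.
Substitute the sample gammas (Toeplitz matrix and right-hand side of size 1):
  Gamma_p = [[5.5067]]
  r_p     = [4.3943]
With p = 1 this is the single equation gamma(0) phi_1 = gamma(1):
  phi_hat_1 = gamma(1) / gamma(0) = 4.3943 / 5.5067 = 0.7980.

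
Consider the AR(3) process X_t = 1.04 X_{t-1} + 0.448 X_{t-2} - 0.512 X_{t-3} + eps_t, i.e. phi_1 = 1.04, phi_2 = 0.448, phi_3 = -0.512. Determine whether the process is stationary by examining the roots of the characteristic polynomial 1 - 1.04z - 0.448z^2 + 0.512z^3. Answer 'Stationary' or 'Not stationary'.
\text{Stationary}

The AR(p) characteristic polynomial is P(z) = 1 - 1.04z - 0.448z^2 + 0.512z^3.
Stationarity requires all roots to lie outside the unit circle, i.e. |z| > 1 for every root.
Degree 3: look for a simple real root z0 first, then factor out (1 - z/z0) and solve the remaining quadratic.
Testing z0 = 1.25: P(1.25) = 1 + (-1.04)(1.25) + (-0.448)(1.25)^2 + (0.512)(1.25)^3
  = 1 + (-1.3) + (-0.7) + (1) = 0.  So z_0 = 1.25 is a root, |z_0| = 1.25.
Divide out the factor (1 - 0.8 z) = (1 - z/z0) (since 1/z0 = 0.8):
  P(z) = (1 - 0.8 z)(1 + (-0.24) z + (-0.64) z^2)
  [check: z-coef -0.24 - (0.8) = -1.04; z^2-coef -0.64 - (0.8)(-0.24) = -0.448; z^3-coef -(0.8)(-0.64) = 0.512.]
Remaining roots from the quadratic factor 1 + (-0.24) z + (-0.64) z^2:
  Set 1 + (-0.24) z + (-0.64) z^2 = 0, i.e. a z^2 + b z + c = 0 with a = -0.64, b = -0.24, c = 1.
  Discriminant D = b^2 - 4ac = (-0.24)^2 - 4*(-0.64)*1 = 0.0576 - (-2.56) = 2.6176.
  D >= 0, so the roots are real: z = (-b +/- sqrt(D)) / (2a) = (0.24 +/- 1.6179) / (-1.28).
    z_1 = (0.24 + 1.6179) / (-1.28) = -1.4515,   |z_1| = 1.4515.
    z_2 = (0.24 - 1.6179) / (-1.28) = 1.0765,   |z_2| = 1.0765.
Moduli of all roots: 1.2500, 1.4515, 1.0765.
All moduli strictly greater than 1? Yes.
Verdict: Stationary.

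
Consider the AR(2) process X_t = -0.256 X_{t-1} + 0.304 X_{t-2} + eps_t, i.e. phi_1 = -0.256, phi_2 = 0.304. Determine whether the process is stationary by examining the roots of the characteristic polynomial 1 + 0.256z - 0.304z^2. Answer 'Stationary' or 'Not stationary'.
\text{Stationary}

The AR(p) characteristic polynomial is P(z) = 1 + 0.256z - 0.304z^2.
Stationarity requires all roots to lie outside the unit circle, i.e. |z| > 1 for every root.
Set 1 + (0.256) z + (-0.304) z^2 = 0, i.e. a z^2 + b z + c = 0 with a = -0.304, b = 0.256, c = 1.
Discriminant D = b^2 - 4ac = (0.256)^2 - 4*(-0.304)*1 = 0.065536 - (-1.216) = 1.281536.
D >= 0, so the roots are real: z = (-b +/- sqrt(D)) / (2a) = (-0.256 +/- 1.132049) / (-0.608).
  z_1 = (-0.256 + 1.132049) / (-0.608) = -1.4409,   |z_1| = 1.4409.
  z_2 = (-0.256 - 1.132049) / (-0.608) = 2.283,   |z_2| = 2.283.
Moduli of all roots: 1.4409, 2.2830.
All moduli strictly greater than 1? Yes.
Verdict: Stationary.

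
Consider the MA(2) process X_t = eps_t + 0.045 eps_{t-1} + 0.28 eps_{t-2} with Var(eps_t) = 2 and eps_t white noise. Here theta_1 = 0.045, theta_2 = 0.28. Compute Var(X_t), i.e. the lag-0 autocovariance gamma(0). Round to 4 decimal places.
\gamma(0) = 2.1609

For an MA(q) process X_t = eps_t + sum_i theta_i eps_{t-i} with
Var(eps_t) = sigma^2, the variance is
  gamma(0) = sigma^2 * (1 + sum_i theta_i^2).
  sum_i theta_i^2 = (0.045)^2 + (0.28)^2 = 0.002025 + 0.0784 = 0.080425.
  gamma(0) = 2 * (1 + 0.080425) = 2 * 1.080425 = 2.16085, which rounds to 2.1609.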